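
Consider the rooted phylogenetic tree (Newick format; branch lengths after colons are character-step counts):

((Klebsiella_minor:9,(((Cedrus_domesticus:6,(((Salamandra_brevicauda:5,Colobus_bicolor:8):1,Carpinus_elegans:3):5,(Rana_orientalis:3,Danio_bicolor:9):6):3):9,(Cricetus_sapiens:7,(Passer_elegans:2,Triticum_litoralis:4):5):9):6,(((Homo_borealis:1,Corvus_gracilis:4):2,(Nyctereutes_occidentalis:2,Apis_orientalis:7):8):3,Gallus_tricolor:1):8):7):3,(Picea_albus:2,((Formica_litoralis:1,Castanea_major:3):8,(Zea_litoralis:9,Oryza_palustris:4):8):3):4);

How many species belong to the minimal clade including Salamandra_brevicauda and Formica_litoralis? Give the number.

20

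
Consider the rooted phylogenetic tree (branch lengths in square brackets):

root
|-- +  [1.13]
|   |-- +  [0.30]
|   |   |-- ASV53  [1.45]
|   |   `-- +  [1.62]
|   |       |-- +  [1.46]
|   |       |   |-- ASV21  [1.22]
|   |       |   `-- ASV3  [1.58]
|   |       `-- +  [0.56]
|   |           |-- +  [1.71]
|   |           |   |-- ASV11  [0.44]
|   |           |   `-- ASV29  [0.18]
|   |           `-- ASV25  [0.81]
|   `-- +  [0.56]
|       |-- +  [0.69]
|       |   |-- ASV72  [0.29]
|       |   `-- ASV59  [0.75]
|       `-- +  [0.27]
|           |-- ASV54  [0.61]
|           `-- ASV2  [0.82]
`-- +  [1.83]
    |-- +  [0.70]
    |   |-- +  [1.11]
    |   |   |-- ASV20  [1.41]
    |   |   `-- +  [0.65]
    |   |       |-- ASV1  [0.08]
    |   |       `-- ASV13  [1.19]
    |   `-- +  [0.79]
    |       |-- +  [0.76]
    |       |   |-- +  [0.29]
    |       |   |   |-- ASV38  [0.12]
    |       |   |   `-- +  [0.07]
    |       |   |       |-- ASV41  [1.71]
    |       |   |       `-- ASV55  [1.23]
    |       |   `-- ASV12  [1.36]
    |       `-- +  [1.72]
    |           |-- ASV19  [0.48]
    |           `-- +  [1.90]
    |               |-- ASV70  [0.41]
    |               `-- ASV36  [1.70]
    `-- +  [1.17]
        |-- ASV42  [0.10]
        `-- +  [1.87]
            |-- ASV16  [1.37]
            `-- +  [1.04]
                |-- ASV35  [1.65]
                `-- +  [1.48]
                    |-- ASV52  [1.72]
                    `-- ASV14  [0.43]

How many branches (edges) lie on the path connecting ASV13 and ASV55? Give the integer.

The MRCA of ASV13 and ASV55 is the node subtending ((ASV20,(ASV1,ASV13)),(((ASV38,(ASV41,ASV55)),ASV12),(ASV19,(ASV70,ASV36)))).
From ASV13 up to that node: 3 branches. From ASV55 up to the same node: 5 branches. Total: 3 + 5 = 8.

8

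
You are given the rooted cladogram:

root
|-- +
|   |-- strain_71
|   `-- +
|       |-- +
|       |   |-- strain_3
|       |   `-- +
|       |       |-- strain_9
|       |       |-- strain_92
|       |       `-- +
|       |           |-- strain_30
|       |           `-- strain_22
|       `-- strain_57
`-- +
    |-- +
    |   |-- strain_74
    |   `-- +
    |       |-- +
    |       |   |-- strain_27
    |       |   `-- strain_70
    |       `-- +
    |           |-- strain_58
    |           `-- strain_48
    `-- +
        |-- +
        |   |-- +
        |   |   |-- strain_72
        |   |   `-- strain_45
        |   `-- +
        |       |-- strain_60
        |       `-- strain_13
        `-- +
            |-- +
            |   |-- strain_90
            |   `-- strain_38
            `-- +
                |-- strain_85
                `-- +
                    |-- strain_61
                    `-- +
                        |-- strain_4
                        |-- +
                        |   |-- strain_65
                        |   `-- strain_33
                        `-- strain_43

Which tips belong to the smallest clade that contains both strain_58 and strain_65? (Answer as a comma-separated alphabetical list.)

Tracing strain_58: it sits inside (strain_58,strain_48).
Tracing strain_65: it sits inside (strain_65,strain_33).
The smallest clade enclosing both is ((strain_74,((strain_27,strain_70),(strain_58,strain_48))),(((strain_72,strain_45),(strain_60,strain_13)),((strain_90,strain_38),(strain_85,(strain_61,(strain_4,(strain_65,strain_33),strain_43)))))); the answer is its 17 terminal taxa in alphabetical order.

strain_13, strain_27, strain_33, strain_38, strain_4, strain_43, strain_45, strain_48, strain_58, strain_60, strain_61, strain_65, strain_70, strain_72, strain_74, strain_85, strain_90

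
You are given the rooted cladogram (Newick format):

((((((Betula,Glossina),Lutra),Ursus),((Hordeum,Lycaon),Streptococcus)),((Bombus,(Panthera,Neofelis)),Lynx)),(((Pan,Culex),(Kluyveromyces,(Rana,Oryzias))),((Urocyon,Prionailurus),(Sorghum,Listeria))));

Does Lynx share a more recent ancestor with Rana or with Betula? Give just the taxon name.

Betula

The MRCA of Lynx and Betula subtends (((((Betula,Glossina),Lutra),Ursus),((Hordeum,Lycaon),Streptococcus)),((Bombus,(Panthera,Neofelis)),Lynx)) (11 taxa).
The MRCA of Lynx and Rana is the root, subtending the entire tree (20 taxa).
The first is nested inside the second, so Lynx shares a more recent common ancestor with Betula.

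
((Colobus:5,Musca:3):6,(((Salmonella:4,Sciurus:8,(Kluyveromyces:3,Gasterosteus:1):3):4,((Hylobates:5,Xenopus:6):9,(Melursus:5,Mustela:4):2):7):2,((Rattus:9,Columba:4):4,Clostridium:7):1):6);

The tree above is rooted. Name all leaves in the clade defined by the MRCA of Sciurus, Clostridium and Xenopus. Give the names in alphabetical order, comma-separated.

Tracing Sciurus: it sits inside (Salmonella,Sciurus,(Kluyveromyces,Gasterosteus)).
Tracing Clostridium: it sits inside ((Rattus,Columba),Clostridium).
Tracing Xenopus: it sits inside (Hylobates,Xenopus).
The smallest clade enclosing all 3 is (((Salmonella,Sciurus,(Kluyveromyces,Gasterosteus)),((Hylobates,Xenopus),(Melursus,Mustela))),((Rattus,Columba),Clostridium)); the answer is its 11 terminal taxa in alphabetical order.

Clostridium, Columba, Gasterosteus, Hylobates, Kluyveromyces, Melursus, Mustela, Rattus, Salmonella, Sciurus, Xenopus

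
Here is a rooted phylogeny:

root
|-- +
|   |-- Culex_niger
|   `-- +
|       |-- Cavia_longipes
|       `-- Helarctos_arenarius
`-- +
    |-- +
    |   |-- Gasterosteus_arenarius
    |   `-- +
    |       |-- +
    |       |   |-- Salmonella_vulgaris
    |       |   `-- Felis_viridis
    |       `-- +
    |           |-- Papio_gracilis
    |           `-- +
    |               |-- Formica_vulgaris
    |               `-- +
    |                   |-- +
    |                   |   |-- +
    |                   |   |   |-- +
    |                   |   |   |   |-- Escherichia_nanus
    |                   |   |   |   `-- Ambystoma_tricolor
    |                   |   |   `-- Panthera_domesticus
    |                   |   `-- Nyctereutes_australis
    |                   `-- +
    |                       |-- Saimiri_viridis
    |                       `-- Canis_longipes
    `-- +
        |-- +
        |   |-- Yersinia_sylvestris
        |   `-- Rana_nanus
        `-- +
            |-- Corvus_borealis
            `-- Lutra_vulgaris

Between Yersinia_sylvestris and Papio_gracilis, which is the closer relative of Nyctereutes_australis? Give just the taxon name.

The MRCA of Nyctereutes_australis and Papio_gracilis subtends (Papio_gracilis,(Formica_vulgaris,((((Escherichia_nanus,Ambystoma_tricolor),Panthera_domesticus),Nyctereutes_australis),(Saimiri_viridis,Canis_longipes)))) (8 taxa).
The MRCA of Nyctereutes_australis and Yersinia_sylvestris subtends ((Gasterosteus_arenarius,((Salmonella_vulgaris,Felis_viridis),(Papio_gracilis,(Formica_vulgaris,((((Escherichia_nanus,Ambystoma_tricolor),Panthera_domesticus),Nyctereutes_australis),(Saimiri_viridis,Canis_longipes)))))),((Yersinia_sylvestris,Rana_nanus),(Corvus_borealis,Lutra_vulgaris))) (15 taxa).
The first is nested inside the second, so Nyctereutes_australis shares a more recent common ancestor with Papio_gracilis.

Papio_gracilis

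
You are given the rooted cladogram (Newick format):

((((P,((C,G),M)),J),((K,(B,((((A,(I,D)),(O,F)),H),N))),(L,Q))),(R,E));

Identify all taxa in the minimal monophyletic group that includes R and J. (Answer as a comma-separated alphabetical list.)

Tracing R: it sits inside (R,E).
Tracing J: it sits inside ((P,((C,G),M)),J).
The smallest clade enclosing both is the whole tree (their MRCA is the root), so the answer is all 18 tips in alphabetical order.

A, B, C, D, E, F, G, H, I, J, K, L, M, N, O, P, Q, R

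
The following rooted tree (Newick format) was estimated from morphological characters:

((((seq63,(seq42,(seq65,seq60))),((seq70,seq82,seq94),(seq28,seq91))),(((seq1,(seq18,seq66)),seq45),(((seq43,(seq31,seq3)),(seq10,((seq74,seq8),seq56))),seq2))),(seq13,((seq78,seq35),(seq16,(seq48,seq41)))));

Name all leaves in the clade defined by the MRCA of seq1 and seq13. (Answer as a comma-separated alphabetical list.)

Tracing seq1: it sits inside (seq1,(seq18,seq66)).
Tracing seq13: it sits inside (seq13,((seq78,seq35),(seq16,(seq48,seq41)))).
The smallest clade enclosing both is the whole tree (their MRCA is the root), so the answer is all 27 tips in alphabetical order.

seq1, seq10, seq13, seq16, seq18, seq2, seq28, seq3, seq31, seq35, seq41, seq42, seq43, seq45, seq48, seq56, seq60, seq63, seq65, seq66, seq70, seq74, seq78, seq8, seq82, seq91, seq94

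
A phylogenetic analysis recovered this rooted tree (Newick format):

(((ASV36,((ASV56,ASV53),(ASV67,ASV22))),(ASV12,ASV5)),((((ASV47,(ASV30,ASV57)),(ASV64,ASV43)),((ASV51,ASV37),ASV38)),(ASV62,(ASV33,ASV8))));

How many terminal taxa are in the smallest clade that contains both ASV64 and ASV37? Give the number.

The MRCA of ASV64 and ASV37 is the node subtending (((ASV47,(ASV30,ASV57)),(ASV64,ASV43)),((ASV51,ASV37),ASV38)).
That clade contains 8 terminal taxa: ASV30, ASV37, ASV38, ASV43, ASV47, ASV51, ASV57, ASV64.

8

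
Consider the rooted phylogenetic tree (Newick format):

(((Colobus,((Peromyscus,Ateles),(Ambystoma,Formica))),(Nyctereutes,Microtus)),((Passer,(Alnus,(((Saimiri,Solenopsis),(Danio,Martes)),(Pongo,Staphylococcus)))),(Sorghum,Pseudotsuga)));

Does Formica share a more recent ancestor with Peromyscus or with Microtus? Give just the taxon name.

Peromyscus

The MRCA of Formica and Peromyscus subtends ((Peromyscus,Ateles),(Ambystoma,Formica)) (4 taxa).
The MRCA of Formica and Microtus subtends ((Colobus,((Peromyscus,Ateles),(Ambystoma,Formica))),(Nyctereutes,Microtus)) (7 taxa).
The first is nested inside the second, so Formica shares a more recent common ancestor with Peromyscus.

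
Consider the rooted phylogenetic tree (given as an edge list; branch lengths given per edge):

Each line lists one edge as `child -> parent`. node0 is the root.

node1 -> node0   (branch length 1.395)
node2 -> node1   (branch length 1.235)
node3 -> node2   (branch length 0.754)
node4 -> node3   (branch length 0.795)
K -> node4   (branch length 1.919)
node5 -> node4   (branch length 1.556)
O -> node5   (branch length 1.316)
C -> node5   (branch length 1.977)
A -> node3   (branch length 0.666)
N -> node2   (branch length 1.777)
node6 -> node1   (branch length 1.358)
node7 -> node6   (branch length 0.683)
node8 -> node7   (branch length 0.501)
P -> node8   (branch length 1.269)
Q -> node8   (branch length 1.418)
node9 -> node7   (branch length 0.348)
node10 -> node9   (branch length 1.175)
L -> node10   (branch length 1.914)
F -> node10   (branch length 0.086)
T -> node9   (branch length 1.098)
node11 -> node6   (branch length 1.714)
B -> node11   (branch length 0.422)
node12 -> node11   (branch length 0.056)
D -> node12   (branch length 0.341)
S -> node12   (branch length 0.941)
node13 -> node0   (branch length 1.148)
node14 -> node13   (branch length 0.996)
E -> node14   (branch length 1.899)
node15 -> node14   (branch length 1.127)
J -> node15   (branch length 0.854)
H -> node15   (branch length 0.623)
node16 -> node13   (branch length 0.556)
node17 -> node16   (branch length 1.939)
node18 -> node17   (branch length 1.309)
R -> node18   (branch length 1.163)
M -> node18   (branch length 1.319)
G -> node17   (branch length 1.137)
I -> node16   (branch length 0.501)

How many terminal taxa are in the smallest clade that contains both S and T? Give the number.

8

The MRCA of S and T is the node subtending (((P,Q),((L,F),T)),(B,(D,S))).
That clade contains 8 terminal taxa: B, D, F, L, P, Q, S, T.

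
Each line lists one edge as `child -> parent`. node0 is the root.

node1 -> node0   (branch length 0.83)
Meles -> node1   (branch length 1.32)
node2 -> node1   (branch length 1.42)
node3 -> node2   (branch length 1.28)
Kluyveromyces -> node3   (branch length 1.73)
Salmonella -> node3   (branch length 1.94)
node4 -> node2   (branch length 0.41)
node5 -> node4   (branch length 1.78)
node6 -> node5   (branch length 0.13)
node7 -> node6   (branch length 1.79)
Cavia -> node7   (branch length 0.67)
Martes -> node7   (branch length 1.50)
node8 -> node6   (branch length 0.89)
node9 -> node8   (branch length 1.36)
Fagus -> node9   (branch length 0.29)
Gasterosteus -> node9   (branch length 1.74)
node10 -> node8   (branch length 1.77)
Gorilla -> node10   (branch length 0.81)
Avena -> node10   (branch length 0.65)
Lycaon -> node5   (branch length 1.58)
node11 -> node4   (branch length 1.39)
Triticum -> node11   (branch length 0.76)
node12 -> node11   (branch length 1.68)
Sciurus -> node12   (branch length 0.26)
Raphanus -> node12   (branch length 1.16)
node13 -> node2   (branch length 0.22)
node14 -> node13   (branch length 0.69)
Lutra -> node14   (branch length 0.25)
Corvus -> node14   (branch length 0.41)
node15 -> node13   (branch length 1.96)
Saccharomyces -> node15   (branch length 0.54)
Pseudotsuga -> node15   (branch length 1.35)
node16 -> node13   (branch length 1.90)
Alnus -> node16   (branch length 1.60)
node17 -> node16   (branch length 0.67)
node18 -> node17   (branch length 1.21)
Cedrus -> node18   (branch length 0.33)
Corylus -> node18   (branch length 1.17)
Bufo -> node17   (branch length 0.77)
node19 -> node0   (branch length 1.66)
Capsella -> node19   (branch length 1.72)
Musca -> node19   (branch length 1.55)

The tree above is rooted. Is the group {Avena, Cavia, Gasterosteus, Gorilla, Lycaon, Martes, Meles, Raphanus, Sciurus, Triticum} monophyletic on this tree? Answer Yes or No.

No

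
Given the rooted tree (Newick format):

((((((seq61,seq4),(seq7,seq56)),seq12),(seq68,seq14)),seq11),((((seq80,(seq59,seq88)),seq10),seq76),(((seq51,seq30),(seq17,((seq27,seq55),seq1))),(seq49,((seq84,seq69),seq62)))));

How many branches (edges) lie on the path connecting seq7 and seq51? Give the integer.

The MRCA of seq7 and seq51 is the root of the tree.
From seq7 up to that node: 6 branches. From seq51 up to the same node: 5 branches. Total: 6 + 5 = 11.

11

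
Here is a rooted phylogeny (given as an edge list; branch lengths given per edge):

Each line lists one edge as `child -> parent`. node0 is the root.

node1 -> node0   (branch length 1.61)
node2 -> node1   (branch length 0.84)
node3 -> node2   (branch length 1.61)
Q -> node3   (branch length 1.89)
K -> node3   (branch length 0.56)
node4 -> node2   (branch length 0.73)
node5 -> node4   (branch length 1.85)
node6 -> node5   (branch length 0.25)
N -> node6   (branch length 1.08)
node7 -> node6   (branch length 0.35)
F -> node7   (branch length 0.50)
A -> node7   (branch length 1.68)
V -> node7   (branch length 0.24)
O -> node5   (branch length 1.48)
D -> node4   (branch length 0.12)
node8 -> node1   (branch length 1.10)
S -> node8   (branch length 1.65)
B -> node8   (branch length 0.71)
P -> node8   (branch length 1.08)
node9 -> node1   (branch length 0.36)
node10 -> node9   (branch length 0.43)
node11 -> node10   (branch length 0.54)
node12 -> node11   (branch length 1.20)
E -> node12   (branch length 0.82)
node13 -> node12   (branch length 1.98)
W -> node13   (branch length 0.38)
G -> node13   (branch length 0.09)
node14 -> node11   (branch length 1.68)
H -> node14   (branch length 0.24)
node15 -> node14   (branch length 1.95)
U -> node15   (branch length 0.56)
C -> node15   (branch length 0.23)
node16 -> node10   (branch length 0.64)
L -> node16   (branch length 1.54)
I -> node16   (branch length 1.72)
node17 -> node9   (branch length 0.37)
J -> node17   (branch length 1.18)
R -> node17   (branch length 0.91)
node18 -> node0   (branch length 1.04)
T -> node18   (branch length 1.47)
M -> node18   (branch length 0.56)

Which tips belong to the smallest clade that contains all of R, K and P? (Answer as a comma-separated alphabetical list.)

A, B, C, D, E, F, G, H, I, J, K, L, N, O, P, Q, R, S, U, V, W

Tracing R: it sits inside (J,R).
Tracing K: it sits inside (Q,K).
Tracing P: it sits inside (S,B,P).
The smallest clade enclosing all 3 is (((Q,K),(((N,(F,A,V)),O),D)),(S,B,P),((((E,(W,G)),(H,(U,C))),(L,I)),(J,R))); the answer is its 21 terminal taxa in alphabetical order.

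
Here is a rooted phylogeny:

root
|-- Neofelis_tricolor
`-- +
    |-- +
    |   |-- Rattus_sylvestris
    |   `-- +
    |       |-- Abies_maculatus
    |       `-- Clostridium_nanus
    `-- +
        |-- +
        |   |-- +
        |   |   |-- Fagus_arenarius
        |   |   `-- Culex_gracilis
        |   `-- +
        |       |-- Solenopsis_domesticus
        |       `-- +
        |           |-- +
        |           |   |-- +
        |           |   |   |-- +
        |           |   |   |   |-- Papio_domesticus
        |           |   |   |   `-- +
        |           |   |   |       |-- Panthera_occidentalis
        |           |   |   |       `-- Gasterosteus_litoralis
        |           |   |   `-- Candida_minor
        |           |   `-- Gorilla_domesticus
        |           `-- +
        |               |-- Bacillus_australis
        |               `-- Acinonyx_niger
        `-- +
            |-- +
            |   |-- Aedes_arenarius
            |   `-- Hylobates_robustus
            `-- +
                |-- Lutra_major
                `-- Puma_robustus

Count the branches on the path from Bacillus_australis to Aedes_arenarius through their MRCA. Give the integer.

8

The MRCA of Bacillus_australis and Aedes_arenarius is the node subtending (((Fagus_arenarius,Culex_gracilis),(Solenopsis_domesticus,((((Papio_domesticus,(Panthera_occidentalis,Gasterosteus_litoralis)),Candida_minor),Gorilla_domesticus),(Bacillus_australis,Acinonyx_niger)))),((Aedes_arenarius,Hylobates_robustus),(Lutra_major,Puma_robustus))).
From Bacillus_australis up to that node: 5 branches. From Aedes_arenarius up to the same node: 3 branches. Total: 5 + 3 = 8.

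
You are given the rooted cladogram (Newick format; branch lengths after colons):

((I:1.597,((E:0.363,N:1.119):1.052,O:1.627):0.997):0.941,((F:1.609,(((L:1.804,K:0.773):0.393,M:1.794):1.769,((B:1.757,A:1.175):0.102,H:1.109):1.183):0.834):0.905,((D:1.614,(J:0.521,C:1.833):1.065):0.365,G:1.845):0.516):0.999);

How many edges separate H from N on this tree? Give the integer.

9

The MRCA of H and N is the root of the tree.
From H up to that node: 5 branches. From N up to the same node: 4 branches. Total: 5 + 4 = 9.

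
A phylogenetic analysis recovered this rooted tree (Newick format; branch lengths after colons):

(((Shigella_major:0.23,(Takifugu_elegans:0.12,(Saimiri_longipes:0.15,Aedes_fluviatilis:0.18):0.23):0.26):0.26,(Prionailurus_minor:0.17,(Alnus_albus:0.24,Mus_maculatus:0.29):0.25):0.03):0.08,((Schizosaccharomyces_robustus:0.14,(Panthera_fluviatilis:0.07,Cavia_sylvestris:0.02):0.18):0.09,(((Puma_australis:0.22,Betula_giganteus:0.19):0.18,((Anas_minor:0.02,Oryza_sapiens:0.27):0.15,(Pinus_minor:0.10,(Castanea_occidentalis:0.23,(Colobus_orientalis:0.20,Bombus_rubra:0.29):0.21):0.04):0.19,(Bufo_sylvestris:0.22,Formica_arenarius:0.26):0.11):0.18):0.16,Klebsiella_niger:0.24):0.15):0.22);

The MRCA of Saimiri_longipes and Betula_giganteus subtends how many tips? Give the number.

The MRCA of Saimiri_longipes and Betula_giganteus is the root, so the clade is the entire tree.
That clade contains 21 terminal taxa: Aedes_fluviatilis, Alnus_albus, Anas_minor, Betula_giganteus, Bombus_rubra, Bufo_sylvestris, Castanea_occidentalis, Cavia_sylvestris, Colobus_orientalis, Formica_arenarius, Klebsiella_niger, Mus_maculatus, Oryza_sapiens, Panthera_fluviatilis, Pinus_minor, Prionailurus_minor, Puma_australis, Saimiri_longipes, Schizosaccharomyces_robustus, Shigella_major, Takifugu_elegans.

21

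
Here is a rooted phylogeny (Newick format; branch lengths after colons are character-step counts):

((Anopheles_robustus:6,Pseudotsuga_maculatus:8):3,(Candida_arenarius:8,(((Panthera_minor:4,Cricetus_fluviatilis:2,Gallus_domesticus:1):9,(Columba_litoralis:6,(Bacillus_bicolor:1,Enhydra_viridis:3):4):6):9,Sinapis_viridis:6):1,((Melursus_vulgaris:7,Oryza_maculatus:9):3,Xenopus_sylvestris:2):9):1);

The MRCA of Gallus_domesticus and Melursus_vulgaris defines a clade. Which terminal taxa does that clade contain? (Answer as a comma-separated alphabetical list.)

Tracing Gallus_domesticus: it sits inside (Panthera_minor,Cricetus_fluviatilis,Gallus_domesticus).
Tracing Melursus_vulgaris: it sits inside (Melursus_vulgaris,Oryza_maculatus).
The smallest clade enclosing both is (Candida_arenarius,(((Panthera_minor,Cricetus_fluviatilis,Gallus_domesticus),(Columba_litoralis,(Bacillus_bicolor,Enhydra_viridis))),Sinapis_viridis),((Melursus_vulgaris,Oryza_maculatus),Xenopus_sylvestris)); the answer is its 11 terminal taxa in alphabetical order.

Bacillus_bicolor, Candida_arenarius, Columba_litoralis, Cricetus_fluviatilis, Enhydra_viridis, Gallus_domesticus, Melursus_vulgaris, Oryza_maculatus, Panthera_minor, Sinapis_viridis, Xenopus_sylvestris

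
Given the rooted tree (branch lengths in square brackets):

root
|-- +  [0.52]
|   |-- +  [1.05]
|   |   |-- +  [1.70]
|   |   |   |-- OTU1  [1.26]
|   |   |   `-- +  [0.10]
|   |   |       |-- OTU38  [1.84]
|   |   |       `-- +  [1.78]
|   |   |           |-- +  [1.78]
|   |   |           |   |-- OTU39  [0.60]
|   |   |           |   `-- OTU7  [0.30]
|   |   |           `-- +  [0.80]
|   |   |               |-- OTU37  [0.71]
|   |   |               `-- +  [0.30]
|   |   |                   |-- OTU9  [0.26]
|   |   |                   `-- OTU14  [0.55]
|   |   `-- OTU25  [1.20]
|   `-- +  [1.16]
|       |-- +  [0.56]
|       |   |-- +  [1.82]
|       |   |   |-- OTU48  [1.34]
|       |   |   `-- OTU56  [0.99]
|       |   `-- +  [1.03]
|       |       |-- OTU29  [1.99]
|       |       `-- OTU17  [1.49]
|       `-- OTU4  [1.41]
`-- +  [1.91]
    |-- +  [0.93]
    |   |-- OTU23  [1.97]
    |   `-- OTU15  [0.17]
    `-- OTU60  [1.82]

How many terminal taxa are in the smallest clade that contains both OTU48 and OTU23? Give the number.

16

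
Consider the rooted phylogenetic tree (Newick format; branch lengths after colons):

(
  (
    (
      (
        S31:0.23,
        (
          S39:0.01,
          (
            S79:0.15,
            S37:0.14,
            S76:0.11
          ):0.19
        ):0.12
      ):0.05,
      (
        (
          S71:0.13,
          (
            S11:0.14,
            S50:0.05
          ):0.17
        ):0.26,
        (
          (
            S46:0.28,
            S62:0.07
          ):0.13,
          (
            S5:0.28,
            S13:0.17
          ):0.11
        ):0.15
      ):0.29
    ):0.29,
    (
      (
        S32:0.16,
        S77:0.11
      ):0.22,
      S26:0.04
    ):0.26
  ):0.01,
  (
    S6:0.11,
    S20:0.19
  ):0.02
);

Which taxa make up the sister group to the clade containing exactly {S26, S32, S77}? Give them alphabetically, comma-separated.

S11, S13, S31, S37, S39, S46, S5, S50, S62, S71, S76, S79

The clade containing exactly {S26, S32, S77} attaches to the tree at the node subtending (((S31,(S39,(S79,S37,S76))),((S71,(S11,S50)),((S46,S62),(S5,S13)))),((S32,S77),S26)).
The other lineage descending from that same node — the sister group — is ((S31,(S39,(S79,S37,S76))),((S71,(S11,S50)),((S46,S62),(S5,S13)))); its 12 tips in alphabetical order are the answer.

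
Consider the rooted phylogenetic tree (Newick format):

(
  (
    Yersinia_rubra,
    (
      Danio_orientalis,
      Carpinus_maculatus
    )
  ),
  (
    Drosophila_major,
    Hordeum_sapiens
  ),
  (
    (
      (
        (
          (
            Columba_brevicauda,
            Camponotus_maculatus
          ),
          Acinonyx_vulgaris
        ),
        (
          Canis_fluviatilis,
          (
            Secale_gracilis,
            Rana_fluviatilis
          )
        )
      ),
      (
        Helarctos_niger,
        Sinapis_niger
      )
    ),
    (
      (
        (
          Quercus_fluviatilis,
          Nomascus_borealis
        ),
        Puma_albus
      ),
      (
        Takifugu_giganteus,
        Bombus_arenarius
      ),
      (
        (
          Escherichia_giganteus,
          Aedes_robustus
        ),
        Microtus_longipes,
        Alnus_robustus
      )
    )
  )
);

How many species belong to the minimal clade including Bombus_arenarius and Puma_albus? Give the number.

9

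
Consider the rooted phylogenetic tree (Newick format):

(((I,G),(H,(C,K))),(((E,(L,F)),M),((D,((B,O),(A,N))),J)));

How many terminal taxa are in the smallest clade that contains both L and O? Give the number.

10

The MRCA of L and O is the node subtending (((E,(L,F)),M),((D,((B,O),(A,N))),J)).
That clade contains 10 terminal taxa: A, B, D, E, F, J, L, M, N, O.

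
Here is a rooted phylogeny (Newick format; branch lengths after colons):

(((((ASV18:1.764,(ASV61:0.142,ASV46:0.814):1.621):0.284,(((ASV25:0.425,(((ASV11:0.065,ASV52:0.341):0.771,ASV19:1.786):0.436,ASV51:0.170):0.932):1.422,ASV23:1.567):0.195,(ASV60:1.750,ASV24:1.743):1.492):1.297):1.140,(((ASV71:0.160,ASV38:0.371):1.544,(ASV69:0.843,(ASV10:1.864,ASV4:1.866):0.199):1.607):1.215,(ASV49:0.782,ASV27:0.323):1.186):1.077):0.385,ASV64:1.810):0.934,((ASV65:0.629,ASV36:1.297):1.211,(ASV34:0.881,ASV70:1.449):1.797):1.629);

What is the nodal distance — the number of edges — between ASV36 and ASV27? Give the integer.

8

The MRCA of ASV36 and ASV27 is the root of the tree.
From ASV36 up to that node: 3 branches. From ASV27 up to the same node: 5 branches. Total: 3 + 5 = 8.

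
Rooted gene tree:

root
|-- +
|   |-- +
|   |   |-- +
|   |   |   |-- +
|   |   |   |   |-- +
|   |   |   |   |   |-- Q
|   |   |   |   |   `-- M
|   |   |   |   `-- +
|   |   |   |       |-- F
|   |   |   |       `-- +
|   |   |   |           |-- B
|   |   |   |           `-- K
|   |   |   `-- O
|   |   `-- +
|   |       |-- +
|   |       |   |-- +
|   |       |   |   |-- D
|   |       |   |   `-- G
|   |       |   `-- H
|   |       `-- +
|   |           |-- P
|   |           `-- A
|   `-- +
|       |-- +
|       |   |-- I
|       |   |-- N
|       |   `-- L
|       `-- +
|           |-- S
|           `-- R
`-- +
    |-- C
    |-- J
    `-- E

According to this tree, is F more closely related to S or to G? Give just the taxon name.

G

The MRCA of F and G subtends ((((Q,M),(F,(B,K))),O),(((D,G),H),(P,A))) (11 taxa).
The MRCA of F and S subtends (((((Q,M),(F,(B,K))),O),(((D,G),H),(P,A))),((I,N,L),(S,R))) (16 taxa).
The first is nested inside the second, so F shares a more recent common ancestor with G.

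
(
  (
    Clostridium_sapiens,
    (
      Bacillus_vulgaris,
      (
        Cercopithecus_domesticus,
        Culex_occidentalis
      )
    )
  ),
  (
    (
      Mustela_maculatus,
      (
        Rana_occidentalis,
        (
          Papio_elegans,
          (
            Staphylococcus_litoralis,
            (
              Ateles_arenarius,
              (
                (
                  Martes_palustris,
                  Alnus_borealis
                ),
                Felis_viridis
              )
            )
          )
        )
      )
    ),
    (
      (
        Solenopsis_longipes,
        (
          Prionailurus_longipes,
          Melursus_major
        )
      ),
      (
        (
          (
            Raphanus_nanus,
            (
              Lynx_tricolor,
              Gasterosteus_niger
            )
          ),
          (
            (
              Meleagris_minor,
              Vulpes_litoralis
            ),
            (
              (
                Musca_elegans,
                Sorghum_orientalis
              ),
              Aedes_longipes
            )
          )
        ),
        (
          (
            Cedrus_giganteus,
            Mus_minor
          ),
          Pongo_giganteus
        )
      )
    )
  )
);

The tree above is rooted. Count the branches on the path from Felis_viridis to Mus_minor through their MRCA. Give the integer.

The MRCA of Felis_viridis and Mus_minor is the node subtending ((Mustela_maculatus,(Rana_occidentalis,(Papio_elegans,(Staphylococcus_litoralis,(Ateles_arenarius,((Martes_palustris,Alnus_borealis),Felis_viridis)))))),((Solenopsis_longipes,(Prionailurus_longipes,Melursus_major)),(((Raphanus_nanus,(Lynx_tricolor,Gasterosteus_niger)),((Meleagris_minor,Vulpes_litoralis),((Musca_elegans,Sorghum_orientalis),Aedes_longipes))),((Cedrus_giganteus,Mus_minor),Pongo_giganteus)))).
From Felis_viridis up to that node: 7 branches. From Mus_minor up to the same node: 5 branches. Total: 7 + 5 = 12.

12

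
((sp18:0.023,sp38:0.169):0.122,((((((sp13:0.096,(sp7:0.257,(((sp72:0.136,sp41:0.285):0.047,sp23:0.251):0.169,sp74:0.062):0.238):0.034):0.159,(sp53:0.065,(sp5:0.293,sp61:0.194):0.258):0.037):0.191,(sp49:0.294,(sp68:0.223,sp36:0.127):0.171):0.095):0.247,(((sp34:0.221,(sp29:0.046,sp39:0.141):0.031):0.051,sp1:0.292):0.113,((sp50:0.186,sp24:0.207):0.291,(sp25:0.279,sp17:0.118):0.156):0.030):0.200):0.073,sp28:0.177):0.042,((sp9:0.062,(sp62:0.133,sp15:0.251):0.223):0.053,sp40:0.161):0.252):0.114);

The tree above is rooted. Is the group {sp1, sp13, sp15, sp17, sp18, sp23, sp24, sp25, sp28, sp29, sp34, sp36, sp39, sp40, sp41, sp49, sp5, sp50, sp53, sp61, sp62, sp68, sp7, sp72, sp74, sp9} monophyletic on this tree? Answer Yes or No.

No

The MRCA of the listed taxa is the root, so the smallest clade containing them is the whole tree.
That clade also contains sp38, which is not in the proposed group, so the group is not monophyletic.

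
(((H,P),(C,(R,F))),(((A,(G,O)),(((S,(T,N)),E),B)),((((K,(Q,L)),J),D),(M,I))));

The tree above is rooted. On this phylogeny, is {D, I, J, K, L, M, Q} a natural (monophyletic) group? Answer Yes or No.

The most recent common ancestor of these taxa subtends ((((K,(Q,L)),J),D),(M,I)).
That clade has exactly 7 tips — every listed taxon and nothing else — so the group is monophyletic.

Yes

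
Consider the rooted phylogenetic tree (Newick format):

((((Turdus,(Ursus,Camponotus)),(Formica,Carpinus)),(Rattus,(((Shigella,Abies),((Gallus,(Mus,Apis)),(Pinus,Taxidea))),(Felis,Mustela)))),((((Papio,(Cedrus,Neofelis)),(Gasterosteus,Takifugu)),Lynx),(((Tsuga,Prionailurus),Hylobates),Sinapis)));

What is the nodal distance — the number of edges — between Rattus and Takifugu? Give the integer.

8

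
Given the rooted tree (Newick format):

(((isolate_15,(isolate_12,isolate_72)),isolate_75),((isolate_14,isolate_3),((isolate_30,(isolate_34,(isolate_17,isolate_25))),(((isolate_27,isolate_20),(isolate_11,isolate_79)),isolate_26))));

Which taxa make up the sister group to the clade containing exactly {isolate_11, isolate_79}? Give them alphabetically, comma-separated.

The clade containing exactly {isolate_11, isolate_79} attaches to the tree at the node subtending ((isolate_27,isolate_20),(isolate_11,isolate_79)).
The other lineage descending from that same node — the sister group — is (isolate_27,isolate_20); its 2 tips in alphabetical order are the answer.

isolate_20, isolate_27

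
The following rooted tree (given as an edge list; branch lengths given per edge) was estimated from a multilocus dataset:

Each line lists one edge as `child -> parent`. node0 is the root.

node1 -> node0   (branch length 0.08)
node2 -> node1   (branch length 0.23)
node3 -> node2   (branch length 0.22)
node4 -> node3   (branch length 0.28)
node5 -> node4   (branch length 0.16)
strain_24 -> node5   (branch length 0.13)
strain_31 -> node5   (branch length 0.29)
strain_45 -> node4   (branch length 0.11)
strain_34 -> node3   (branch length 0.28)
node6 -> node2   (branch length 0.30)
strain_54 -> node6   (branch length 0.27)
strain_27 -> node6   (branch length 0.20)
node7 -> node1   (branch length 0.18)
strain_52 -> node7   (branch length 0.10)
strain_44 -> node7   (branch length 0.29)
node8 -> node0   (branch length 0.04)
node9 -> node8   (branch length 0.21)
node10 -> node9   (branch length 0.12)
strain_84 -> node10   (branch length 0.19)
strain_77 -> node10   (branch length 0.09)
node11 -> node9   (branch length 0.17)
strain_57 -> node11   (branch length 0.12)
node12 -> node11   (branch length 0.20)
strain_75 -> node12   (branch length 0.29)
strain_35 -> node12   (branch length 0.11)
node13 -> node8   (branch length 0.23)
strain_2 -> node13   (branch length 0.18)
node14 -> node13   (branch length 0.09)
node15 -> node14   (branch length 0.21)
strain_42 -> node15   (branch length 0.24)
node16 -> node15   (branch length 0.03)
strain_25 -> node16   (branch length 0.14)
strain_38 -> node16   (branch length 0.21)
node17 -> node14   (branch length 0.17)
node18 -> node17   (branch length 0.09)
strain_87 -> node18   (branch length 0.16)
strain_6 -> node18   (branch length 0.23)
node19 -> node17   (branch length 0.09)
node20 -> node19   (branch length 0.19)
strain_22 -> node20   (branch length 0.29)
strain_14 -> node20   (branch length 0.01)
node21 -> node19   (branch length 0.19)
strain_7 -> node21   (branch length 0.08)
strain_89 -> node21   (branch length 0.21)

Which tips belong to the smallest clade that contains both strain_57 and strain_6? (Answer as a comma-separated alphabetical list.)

Tracing strain_57: it sits inside (strain_57,(strain_75,strain_35)).
Tracing strain_6: it sits inside (strain_87,strain_6).
The smallest clade enclosing both is (((strain_84,strain_77),(strain_57,(strain_75,strain_35))),(strain_2,((strain_42,(strain_25,strain_38)),((strain_87,strain_6),((strain_22,strain_14),(strain_7,strain_89)))))); the answer is its 15 terminal taxa in alphabetical order.

strain_14, strain_2, strain_22, strain_25, strain_35, strain_38, strain_42, strain_57, strain_6, strain_7, strain_75, strain_77, strain_84, strain_87, strain_89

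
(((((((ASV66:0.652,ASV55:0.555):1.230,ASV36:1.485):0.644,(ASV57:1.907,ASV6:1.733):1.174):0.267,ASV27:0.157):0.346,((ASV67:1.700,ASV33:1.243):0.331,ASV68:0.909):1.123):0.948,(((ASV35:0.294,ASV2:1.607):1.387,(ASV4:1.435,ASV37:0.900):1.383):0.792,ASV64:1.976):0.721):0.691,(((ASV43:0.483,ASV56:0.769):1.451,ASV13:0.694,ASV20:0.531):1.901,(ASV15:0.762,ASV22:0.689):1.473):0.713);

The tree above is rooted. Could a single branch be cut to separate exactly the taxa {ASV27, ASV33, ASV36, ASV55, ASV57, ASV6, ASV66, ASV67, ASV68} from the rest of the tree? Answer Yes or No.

The most recent common ancestor of these taxa subtends (((((ASV66,ASV55),ASV36),(ASV57,ASV6)),ASV27),((ASV67,ASV33),ASV68)).
That clade has exactly 9 tips — every listed taxon and nothing else — so the group is monophyletic.

Yes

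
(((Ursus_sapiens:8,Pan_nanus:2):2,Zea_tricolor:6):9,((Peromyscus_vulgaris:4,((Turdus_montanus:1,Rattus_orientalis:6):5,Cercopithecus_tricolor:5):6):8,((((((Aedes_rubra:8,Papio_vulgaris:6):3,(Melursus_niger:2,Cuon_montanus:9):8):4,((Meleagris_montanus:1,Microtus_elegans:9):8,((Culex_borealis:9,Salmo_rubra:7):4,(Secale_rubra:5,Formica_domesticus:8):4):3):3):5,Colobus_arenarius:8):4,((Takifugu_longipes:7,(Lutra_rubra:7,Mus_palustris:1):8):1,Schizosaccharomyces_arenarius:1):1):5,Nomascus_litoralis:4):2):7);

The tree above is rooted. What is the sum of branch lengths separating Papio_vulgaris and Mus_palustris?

The path runs Papio_vulgaris → … → MRCA → … → Mus_palustris; the MRCA is the node subtending (((((Aedes_rubra,Papio_vulgaris),(Melursus_niger,Cuon_montanus)),((Meleagris_montanus,Microtus_elegans),((Culex_borealis,Salmo_rubra),(Secale_rubra,Formica_domesticus)))),Colobus_arenarius),((Takifugu_longipes,(Lutra_rubra,Mus_palustris)),Schizosaccharomyces_arenarius)).
Branch lengths along that path: 6 + 3 + 4 + 5 + 4 + 1 + 1 + 8 + 1 = 33.

33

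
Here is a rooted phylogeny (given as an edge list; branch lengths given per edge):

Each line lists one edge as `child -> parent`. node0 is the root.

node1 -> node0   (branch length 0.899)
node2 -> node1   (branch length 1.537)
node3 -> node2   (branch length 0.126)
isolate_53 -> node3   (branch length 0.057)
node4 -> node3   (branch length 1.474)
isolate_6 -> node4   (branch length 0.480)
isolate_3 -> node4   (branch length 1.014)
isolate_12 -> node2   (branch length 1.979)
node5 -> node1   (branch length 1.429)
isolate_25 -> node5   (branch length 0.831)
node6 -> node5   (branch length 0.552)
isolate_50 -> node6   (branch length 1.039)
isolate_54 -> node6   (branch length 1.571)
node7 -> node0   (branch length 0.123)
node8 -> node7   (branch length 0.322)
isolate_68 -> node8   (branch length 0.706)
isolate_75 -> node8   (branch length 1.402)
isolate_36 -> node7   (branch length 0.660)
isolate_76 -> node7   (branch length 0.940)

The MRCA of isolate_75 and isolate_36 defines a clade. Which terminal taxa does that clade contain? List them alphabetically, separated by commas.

Tracing isolate_75: it sits inside (isolate_68,isolate_75).
Tracing isolate_36: it sits inside ((isolate_68,isolate_75),isolate_36,isolate_76).
The smallest clade enclosing both is ((isolate_68,isolate_75),isolate_36,isolate_76); the answer is its 4 terminal taxa in alphabetical order.

isolate_36, isolate_68, isolate_75, isolate_76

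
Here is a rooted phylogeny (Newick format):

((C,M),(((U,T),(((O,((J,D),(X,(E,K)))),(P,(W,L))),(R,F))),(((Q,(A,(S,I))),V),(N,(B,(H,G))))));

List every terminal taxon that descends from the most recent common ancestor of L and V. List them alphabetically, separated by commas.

Tracing L: it sits inside (W,L).
Tracing V: it sits inside ((Q,(A,(S,I))),V).
The smallest clade enclosing both is (((U,T),(((O,((J,D),(X,(E,K)))),(P,(W,L))),(R,F))),(((Q,(A,(S,I))),V),(N,(B,(H,G))))); the answer is its 22 terminal taxa in alphabetical order.

A, B, D, E, F, G, H, I, J, K, L, N, O, P, Q, R, S, T, U, V, W, X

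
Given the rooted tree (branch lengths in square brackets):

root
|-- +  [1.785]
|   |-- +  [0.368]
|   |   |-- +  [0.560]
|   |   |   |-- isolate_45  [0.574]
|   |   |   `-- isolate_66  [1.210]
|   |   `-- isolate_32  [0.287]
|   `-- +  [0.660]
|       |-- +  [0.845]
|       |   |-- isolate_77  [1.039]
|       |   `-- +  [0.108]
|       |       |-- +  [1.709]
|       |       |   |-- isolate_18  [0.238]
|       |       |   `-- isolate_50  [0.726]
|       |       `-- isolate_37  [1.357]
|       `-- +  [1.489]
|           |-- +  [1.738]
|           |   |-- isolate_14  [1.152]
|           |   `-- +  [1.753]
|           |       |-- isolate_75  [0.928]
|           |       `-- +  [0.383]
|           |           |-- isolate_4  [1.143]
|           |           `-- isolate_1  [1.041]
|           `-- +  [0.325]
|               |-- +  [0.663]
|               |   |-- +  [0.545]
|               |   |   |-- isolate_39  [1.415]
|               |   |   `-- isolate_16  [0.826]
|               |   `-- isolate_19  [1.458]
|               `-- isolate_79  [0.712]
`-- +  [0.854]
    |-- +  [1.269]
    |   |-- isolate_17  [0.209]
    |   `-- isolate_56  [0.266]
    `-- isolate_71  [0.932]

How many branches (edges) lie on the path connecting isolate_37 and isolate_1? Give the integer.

8

The MRCA of isolate_37 and isolate_1 is the node subtending ((isolate_77,((isolate_18,isolate_50),isolate_37)),((isolate_14,(isolate_75,(isolate_4,isolate_1))),(((isolate_39,isolate_16),isolate_19),isolate_79))).
From isolate_37 up to that node: 3 branches. From isolate_1 up to the same node: 5 branches. Total: 3 + 5 = 8.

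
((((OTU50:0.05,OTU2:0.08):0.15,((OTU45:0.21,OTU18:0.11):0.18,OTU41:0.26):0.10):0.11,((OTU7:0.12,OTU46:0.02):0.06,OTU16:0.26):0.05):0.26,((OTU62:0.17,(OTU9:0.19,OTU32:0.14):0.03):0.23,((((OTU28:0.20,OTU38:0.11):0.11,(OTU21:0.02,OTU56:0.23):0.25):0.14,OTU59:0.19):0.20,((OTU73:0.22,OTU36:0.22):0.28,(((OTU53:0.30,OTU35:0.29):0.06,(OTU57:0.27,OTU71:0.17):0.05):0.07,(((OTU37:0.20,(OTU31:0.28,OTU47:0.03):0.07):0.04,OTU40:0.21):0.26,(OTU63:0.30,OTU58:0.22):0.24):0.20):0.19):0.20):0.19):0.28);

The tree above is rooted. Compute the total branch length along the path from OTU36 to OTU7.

The path runs OTU36 → … → MRCA → … → OTU7; the MRCA is the root of the tree.
Branch lengths along that path: 0.22 + 0.28 + 0.20 + 0.19 + 0.28 + 0.26 + 0.05 + 0.06 + 0.12 = 1.66.

1.66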